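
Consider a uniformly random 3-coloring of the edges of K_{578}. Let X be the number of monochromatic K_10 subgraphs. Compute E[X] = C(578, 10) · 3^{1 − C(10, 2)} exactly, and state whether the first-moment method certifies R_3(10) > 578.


E[X] = C(578, 10) · 3^{1 − 45} = 1060514767274403635480 · 3^{−44} = 1060514767274403635480/984770902183611232881.
As a reduced fraction: E[X] = 1060514767274403635480/984770902183611232881 ≈ 1.0769152.
Is E[X] < 1? NO.
Since E[X] ≥ 1, the first-moment bound is inconclusive at n = 578; it does NOT by itself certify R_3(10) > 578.

E[X] = 1060514767274403635480/984770902183611232881 ≈ 1.0769152; E[X] ≥ 1; first-moment method inconclusive here.


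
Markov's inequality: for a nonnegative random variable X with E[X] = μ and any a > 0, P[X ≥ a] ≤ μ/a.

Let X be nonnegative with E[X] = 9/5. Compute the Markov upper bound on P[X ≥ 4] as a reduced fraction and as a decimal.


μ = E[X] = 9/5, a = 4.
Markov: P[X ≥ 4] ≤ μ/a = (9/5)/4 = 9/20.
Numerically: ≈ 0.4500.
(Since a = 4 > μ = 1.8000, the bound 9/20 is < 1 and informative.)

P[X ≥ 4] ≤ 9/20 ≈ 0.4500.


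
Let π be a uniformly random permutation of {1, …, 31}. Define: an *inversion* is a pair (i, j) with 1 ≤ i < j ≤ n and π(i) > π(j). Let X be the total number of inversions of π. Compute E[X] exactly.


Write X = Σ X_I over the C(31, 2) = 465 pairs i < j, with X_I the indicator of one inversion.
There are 465 indicators.
For each fixed pair i < j, the values π(i) and π(j) are two distinct elements of {1, …, 31} in uniformly random order; by symmetry P[π(i) > π(j)] = 1/2.
By linearity: E[X] = 465 · (1/2) = C(31, 2) · (1/2) = 465/2 = 465/2 ≈ 232.500.

E[X] = 465/2 = 232.500.


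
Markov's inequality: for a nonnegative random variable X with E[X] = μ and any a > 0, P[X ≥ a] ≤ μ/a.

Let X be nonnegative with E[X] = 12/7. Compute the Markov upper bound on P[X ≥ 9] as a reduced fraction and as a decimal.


μ = E[X] = 12/7, a = 9.
Markov: P[X ≥ 9] ≤ μ/a = (12/7)/9 = 4/21.
Numerically: ≈ 0.1905.
(Since a = 9 > μ = 1.7143, the bound 4/21 is < 1 and informative.)

P[X ≥ 9] ≤ 4/21 ≈ 0.1905.


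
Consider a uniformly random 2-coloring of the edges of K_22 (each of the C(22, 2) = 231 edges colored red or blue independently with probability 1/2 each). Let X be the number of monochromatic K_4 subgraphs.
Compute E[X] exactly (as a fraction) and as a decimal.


Let X = Σ_S X_S over the C(22, 4) = 7315 subsets S of size 4, where X_S = 1 if the K_4 on S is monochromatic.
For a fixed S, the K_4 on S has C(4, 2) = 6 edges. P[all 6 edges red] = (1/2)^6, and likewise for blue, so P[monochromatic] = 2·(1/2)^6 = 2^{1 − 6} = 1/32.
By linearity of expectation: E[X] = C(22, 4) · 2^{1 − 6} = 7315 · 1/32 = 7315/32.
Numerically: E[X] ≈ 228.5938.

E[X] = C(22,4)·2^(1−C(4,2)) = 7315/32 ≈ 228.5938.


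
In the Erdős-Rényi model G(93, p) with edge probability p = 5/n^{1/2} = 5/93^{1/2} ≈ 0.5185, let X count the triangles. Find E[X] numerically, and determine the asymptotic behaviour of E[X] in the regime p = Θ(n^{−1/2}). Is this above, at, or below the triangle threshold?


Number of potential triangles: C(93, 3) = 129766.
Each occurs with probability p³ ≈ (0.5185)³ ≈ 1.393752e-01.
By linearity: E[X] = C(93, 3)·p³ ≈ 129766 · 1.393752e-01 ≈ 18086.1658.
Since α = 1/2 < 1, p = c/n^{1/2} ≫ 1/n is above the triangle threshold p ~ 1/n. Asymptotically E[X] ~ (c³/6)·n^{3(1−α)} = (5³/6)·n^{1.5} → ∞; triangles are abundant w.h.p.

E[X] ≈ 18086.1658; in regime p = Θ(1/n^{1/2}) E[X] diverges (above the triangle threshold p ~ 1/n).


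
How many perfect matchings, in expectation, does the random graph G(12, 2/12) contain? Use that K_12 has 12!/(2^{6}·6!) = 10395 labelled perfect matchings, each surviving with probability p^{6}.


K_12 has 12!/(2^{6}·6!) = 10395 labelled perfect matchings.
For each such perfect matching H, let X_H = 1 if all 6 edges of H are present in G. Then P[X_H = 1] = p^{6} = (1/6)^{6} = 1/46656.
Summing the indicators: E[X] = Σ_H E[X_H] = 10395 · p^{6} = 10395 · 1/46656 = 385/1728.
Numerically: E[X] ≈ 0.223.

E[X] = 10395 · (1/6)^{6} = 385/1728 ≈ 0.223.


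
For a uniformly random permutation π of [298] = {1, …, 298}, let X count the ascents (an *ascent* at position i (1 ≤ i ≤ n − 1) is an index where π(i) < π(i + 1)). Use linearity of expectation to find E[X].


Write X = Σ X_I over i = 1, …, 297, with X_I the indicator of one ascent.
There are 297 indicators.
For each fixed i, the pair (π(i), π(i+1)) is a uniformly random ordered pair of distinct values from {1, …, 298}; by symmetry P[π(i) < π(i+1)] = 1/2.
By linearity: E[X] = 297 · (1/2) = (298 − 1) · (1/2) = 297/2 ≈ 148.5000.

E[X] = 297/2 = 148.5000.


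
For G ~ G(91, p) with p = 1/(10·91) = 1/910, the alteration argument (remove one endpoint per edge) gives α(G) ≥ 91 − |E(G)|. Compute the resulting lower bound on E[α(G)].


E[|E(G)|] = C(91, 2)·p = 4095 · (1/910) = 9/2.
E[α(G)] ≥ n − E[|E(G)|] = 91 − 9/2 = 173/2.
Numerically: ≈ 86.5000.
(This is only a lower bound; the true E[α(G)] may be larger.)

E[α(G)] ≥ 173/2 ≈ 86.5000.


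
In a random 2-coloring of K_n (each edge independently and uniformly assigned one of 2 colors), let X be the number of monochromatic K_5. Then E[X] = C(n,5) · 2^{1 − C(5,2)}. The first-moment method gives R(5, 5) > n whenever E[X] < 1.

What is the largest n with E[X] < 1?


We need C(n, 5) · 2^{1 − 10} < 1, i.e. C(n, 5) < 2^{10 − 1} = 512.
Check values of n near the boundary:
  n = 8: C(8, 5) = 56; 56 < 512? YES
  n = 9: C(9, 5) = 126; 126 < 512? YES
  n = 10: C(10, 5) = 252; 252 < 512? YES
  n = 11: C(11, 5) = 462; 462 < 512? YES
  n = 12: C(12, 5) = 792; 792 < 512? NO
  n = 13: C(13, 5) = 1287; 1287 < 512? NO
The largest n with C(n, 5) < 512 is n = 11 (where E[X] = 231/256 ≈ 0.902344). Hence R(5, 5) > 11, i.e. R(5, 5) ≥ 12.

Largest n = 11; hence R(5, 5) > 11.


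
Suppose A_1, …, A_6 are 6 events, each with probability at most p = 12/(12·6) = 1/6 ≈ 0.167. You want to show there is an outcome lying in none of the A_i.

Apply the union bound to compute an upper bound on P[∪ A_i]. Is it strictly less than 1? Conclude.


Union bound: P[∪_{i=1}^{6} A_i] ≤ Σ_i P[A_i] ≤ 6·p = 6·(1/6) = 1.
Numerically: 1 ≈ 1.000.
Is 1 < 1? NO.
Since the bound 1 is ≥ 1, the union bound is uninformative here; it does NOT by itself certify existence.

6·p = 1 ≈ 1.000; existence NOT certified by the union bound.


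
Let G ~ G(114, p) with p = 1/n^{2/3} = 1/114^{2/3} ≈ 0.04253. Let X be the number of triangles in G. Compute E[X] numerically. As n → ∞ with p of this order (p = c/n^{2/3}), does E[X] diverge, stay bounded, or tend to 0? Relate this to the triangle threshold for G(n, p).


Number of potential triangles: C(114, 3) = 240464.
Each occurs with probability p³ ≈ (0.04253)³ ≈ 7.694675e-05.
By linearity: E[X] = C(114, 3)·p³ ≈ 240464 · 7.694675e-05 ≈ 18.5029.
Since α = 2/3 < 1, p = c/n^{2/3} ≫ 1/n is above the triangle threshold p ~ 1/n. Asymptotically E[X] ~ (c³/6)·n^{3(1−α)} = (1³/6)·n^{1} → ∞; triangles are abundant w.h.p.

E[X] ≈ 18.5029; in regime p = Θ(1/n^{2/3}) E[X] diverges (above the triangle threshold p ~ 1/n).


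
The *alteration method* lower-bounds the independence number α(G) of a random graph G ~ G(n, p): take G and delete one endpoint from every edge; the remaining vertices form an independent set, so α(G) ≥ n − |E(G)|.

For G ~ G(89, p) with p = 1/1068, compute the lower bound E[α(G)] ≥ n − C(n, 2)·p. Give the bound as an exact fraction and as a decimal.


E[|E(G)|] = C(89, 2)·p = 3916 · (1/1068) = 11/3.
E[α(G)] ≥ n − E[|E(G)|] = 89 − 11/3 = 256/3.
Numerically: ≈ 85.333333.
(This is only a lower bound; the true E[α(G)] may be larger.)

E[α(G)] ≥ 256/3 ≈ 85.333333.


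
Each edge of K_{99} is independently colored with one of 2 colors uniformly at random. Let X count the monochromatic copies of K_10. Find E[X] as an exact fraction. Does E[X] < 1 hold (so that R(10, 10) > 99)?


E[X] = C(99, 10) · 2^{1 − 45} = 15579278510796 · 2^{−44} = 15579278510796/17592186044416.
As a reduced fraction: E[X] = 3894819627699/4398046511104 ≈ 0.88558.
Is E[X] < 1? YES.
Since E[X] < 1, there exists a 2-coloring of K_{99} with no monochromatic K_10; hence R(10, 10) > 99.

E[X] = 3894819627699/4398046511104 ≈ 0.88558; E[X] < 1, so R(10, 10) > 99.


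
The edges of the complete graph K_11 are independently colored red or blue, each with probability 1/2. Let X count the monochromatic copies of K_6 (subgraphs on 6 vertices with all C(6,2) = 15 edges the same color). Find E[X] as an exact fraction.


Let X = Σ_S X_S over the C(11, 6) = 462 subsets S of size 6, where X_S = 1 if the K_6 on S is monochromatic.
For a fixed S, the K_6 on S has C(6, 2) = 15 edges. P[all 15 edges red] = (1/2)^15, and likewise for blue, so P[monochromatic] = 2·(1/2)^15 = 2^{1 − 15} = 1/16384.
Summing: E[X] = C(11, 6) · 2^{1 − 15} = 462 · 1/16384 = 231/8192.
Numerically: E[X] ≈ 0.028.

E[X] = C(11,6)·2^(1−C(6,2)) = 231/8192 ≈ 0.028.


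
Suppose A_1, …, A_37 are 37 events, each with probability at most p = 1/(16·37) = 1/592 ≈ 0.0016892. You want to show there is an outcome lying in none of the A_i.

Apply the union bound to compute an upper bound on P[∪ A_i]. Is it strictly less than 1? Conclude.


Union bound: P[∪_{i=1}^{37} A_i] ≤ Σ_i P[A_i] ≤ 37·p = 37·(1/592) = 1/16.
Numerically: 1/16 ≈ 0.0625000.
Is 1/16 < 1? YES.
Since P[∪ A_i] ≤ 1/16 < 1, the complement has P[∩ A_i^c] ≥ 1 − 1/16 = 15/16 > 0, so some outcome avoids every A_i.

37·p = 1/16 ≈ 0.0625000; existence CERTIFIED by the union bound.


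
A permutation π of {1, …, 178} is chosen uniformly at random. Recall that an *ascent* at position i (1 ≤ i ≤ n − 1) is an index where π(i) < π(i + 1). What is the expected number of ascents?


Write X = Σ X_I over i = 1, …, 177, with X_I the indicator of one ascent.
There are 177 indicators.
For each fixed i, the pair (π(i), π(i+1)) is a uniformly random ordered pair of distinct values from {1, …, 178}; by symmetry P[π(i) < π(i+1)] = 1/2.
By linearity: E[X] = 177 · (1/2) = (178 − 1) · (1/2) = 177/2 ≈ 88.5000.

E[X] = 177/2 = 88.5000.


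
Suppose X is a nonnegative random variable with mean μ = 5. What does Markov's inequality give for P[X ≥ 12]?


μ = E[X] = 5, a = 12.
Markov: P[X ≥ 12] ≤ μ/a = (5)/12 = 5/12.
Numerically: ≈ 0.41667.
(Since a = 12 > μ = 5.00000, the bound 5/12 is < 1 and informative.)

P[X ≥ 12] ≤ 5/12 ≈ 0.41667.


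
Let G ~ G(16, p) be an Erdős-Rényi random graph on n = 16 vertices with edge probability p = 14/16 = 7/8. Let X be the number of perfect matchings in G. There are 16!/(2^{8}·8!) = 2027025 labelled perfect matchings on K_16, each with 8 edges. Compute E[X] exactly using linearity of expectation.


K_16 has 16!/(2^{8}·8!) = 2027025 labelled perfect matchings.
For each such perfect matching H, let X_H = 1 if all 8 edges of H are present in G. Then P[X_H = 1] = p^{8} = (7/8)^{8} = 5764801/16777216.
By linearity of expectation: E[X] = Σ_H E[X_H] = 2027025 · p^{8} = 2027025 · 5764801/16777216 = 11685395747025/16777216.
Numerically: E[X] ≈ 696504.

E[X] = 2027025 · (7/8)^{8} = 11685395747025/16777216 ≈ 696504.


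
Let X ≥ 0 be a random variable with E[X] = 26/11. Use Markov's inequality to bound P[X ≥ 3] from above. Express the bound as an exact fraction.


μ = E[X] = 26/11, a = 3.
Markov: P[X ≥ 3] ≤ μ/a = (26/11)/3 = 26/33.
Numerically: ≈ 0.788.
(Since a = 3 > μ = 2.364, the bound 26/33 is < 1 and informative.)

P[X ≥ 3] ≤ 26/33 ≈ 0.788.


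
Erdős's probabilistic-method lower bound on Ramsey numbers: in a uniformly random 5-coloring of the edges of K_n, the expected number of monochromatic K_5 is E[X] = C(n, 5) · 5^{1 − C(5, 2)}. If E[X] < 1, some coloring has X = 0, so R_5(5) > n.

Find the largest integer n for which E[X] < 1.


We need C(n, 5) · 5^{1 − 10} < 1, i.e. C(n, 5) < 5^{10 − 1} = 1953125.
Check values of n near the boundary:
  n = 47: C(47, 5) = 1533939; 1533939 < 1953125? YES
  n = 48: C(48, 5) = 1712304; 1712304 < 1953125? YES
  n = 49: C(49, 5) = 1906884; 1906884 < 1953125? YES
  n = 50: C(50, 5) = 2118760; 2118760 < 1953125? NO
  n = 51: C(51, 5) = 2349060; 2349060 < 1953125? NO
  n = 52: C(52, 5) = 2598960; 2598960 < 1953125? NO
The largest n with C(n, 5) < 1953125 is n = 49 (where E[X] = 1906884/1953125 ≈ 0.9763246). Hence R_5(5) > 49, i.e. R_5(5) ≥ 50.

Largest n = 49; hence R_5(5) > 49.


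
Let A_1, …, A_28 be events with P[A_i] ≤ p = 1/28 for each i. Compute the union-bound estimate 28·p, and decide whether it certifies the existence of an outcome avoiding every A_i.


Union bound: P[∪_{i=1}^{28} A_i] ≤ Σ_i P[A_i] ≤ 28·p = 28·(1/28) = 1.
Numerically: 1 ≈ 1.00000.
Is 1 < 1? NO.
Since the bound 1 is ≥ 1, the union bound is uninformative here; it does NOT by itself certify existence.

28·p = 1 ≈ 1.00000; existence NOT certified by the union bound.


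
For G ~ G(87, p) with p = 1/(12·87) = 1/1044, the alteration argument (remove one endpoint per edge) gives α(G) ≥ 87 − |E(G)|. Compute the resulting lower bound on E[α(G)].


E[|E(G)|] = C(87, 2)·p = 3741 · (1/1044) = 43/12.
E[α(G)] ≥ n − E[|E(G)|] = 87 − 43/12 = 1001/12.
Numerically: ≈ 83.41667.
(This is only a lower bound; the true E[α(G)] may be larger.)

E[α(G)] ≥ 1001/12 ≈ 83.41667.


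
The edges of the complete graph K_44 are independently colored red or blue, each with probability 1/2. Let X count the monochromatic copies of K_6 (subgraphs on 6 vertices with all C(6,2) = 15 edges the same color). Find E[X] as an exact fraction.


Let X = Σ_S X_S over the C(44, 6) = 7059052 subsets S of size 6, where X_S = 1 if the K_6 on S is monochromatic.
For a fixed S, the K_6 on S has C(6, 2) = 15 edges. P[all 15 edges red] = (1/2)^15, and likewise for blue, so P[monochromatic] = 2·(1/2)^15 = 2^{1 − 15} = 1/16384.
By linearity: E[X] = C(44, 6) · 2^{1 − 15} = 7059052 · 1/16384 = 1764763/4096.
Numerically: E[X] ≈ 430.85034.

E[X] = C(44,6)·2^(1−C(6,2)) = 1764763/4096 ≈ 430.85034.


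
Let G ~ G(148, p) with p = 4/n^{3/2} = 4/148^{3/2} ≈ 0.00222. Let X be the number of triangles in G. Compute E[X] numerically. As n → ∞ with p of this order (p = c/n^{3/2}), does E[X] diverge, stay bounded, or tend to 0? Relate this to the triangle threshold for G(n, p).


Number of potential triangles: C(148, 3) = 529396.
Each occurs with probability p³ ≈ (0.00222)³ ≈ 1.09648e-08.
By linearity: E[X] = C(148, 3)·p³ ≈ 529396 · 1.09648e-08 ≈ 0.006.
Since α = 3/2 > 1, p = c/n^{3/2} = o(1/n) is below the triangle threshold p ~ 1/n. Asymptotically E[X] ~ (c³/6)·n^{3(1−α)} = (4³/6)·n^{-1.5} → 0, so by Markov's inequality G has no triangles w.h.p.

E[X] ≈ 0.006; in regime p = Θ(1/n^{3/2}) E[X] tends to 0 (below the triangle threshold p ~ 1/n).


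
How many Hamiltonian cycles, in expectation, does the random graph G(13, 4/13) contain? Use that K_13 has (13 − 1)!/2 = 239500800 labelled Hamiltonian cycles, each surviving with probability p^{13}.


K_13 has (13 − 1)!/2 = 239500800 labelled Hamiltonian cycles.
For each such Hamiltonian cycle H, let X_H = 1 if all 13 edges of H are present in G. Then P[X_H = 1] = p^{13} = (4/13)^{13} = 67108864/302875106592253.
By linearity: E[X] = Σ_H E[X_H] = 239500800 · p^{13} = 239500800 · 67108864/302875106592253 = 16072626615091200/302875106592253.
Numerically: E[X] ≈ 53.1.

E[X] = 239500800 · (4/13)^{13} = 16072626615091200/302875106592253 ≈ 53.1.


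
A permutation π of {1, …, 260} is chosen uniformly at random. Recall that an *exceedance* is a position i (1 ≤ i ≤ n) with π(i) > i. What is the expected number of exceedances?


Write X = Σ_{i=1}^{260} X_i, where X_i = 1_{π(i) > i}.
For each fixed i, π(i) is uniform over {1, …, 260} (marginal of a uniform permutation), so P[π(i) > i] = (n − i)/n. Summing: Σ_{i=1}^{260} (n − i)/n = (0 + 1 + … + 259)/260 = 260(260 − 1)/(2·260) = (260 − 1)/2.
Hence E[X] = Σ_{i=1}^{260} (260 − i)/260 = 259/2 ≈ 129.5000.

E[X] = 259/2 = 129.5000.


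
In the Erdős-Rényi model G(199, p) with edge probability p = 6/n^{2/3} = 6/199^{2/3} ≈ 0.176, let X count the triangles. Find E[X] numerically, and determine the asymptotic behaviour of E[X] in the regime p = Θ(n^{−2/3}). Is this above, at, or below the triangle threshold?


Number of potential triangles: C(199, 3) = 1293699.
Each occurs with probability p³ ≈ (0.176)³ ≈ 5.454408e-03.
By linearity: E[X] = C(199, 3)·p³ ≈ 1293699 · 5.454408e-03 ≈ 7056.3618.
Since α = 2/3 < 1, p = c/n^{2/3} ≫ 1/n is above the triangle threshold p ~ 1/n. Asymptotically E[X] ~ (c³/6)·n^{3(1−α)} = (6³/6)·n^{1} → ∞; triangles are abundant w.h.p.

E[X] ≈ 7056.3618; in regime p = Θ(1/n^{2/3}) E[X] diverges (above the triangle threshold p ~ 1/n).


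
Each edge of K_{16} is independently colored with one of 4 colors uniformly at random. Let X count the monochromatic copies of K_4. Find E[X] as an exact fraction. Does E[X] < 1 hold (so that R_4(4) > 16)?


E[X] = C(16, 4) · 4^{1 − 6} = 1820 · 4^{−5} = 1820/1024.
As a reduced fraction: E[X] = 455/256 ≈ 1.7773438.
Is E[X] < 1? NO.
Since E[X] ≥ 1, the first-moment bound is inconclusive at n = 16; it does NOT by itself certify R_4(4) > 16.

E[X] = 455/256 ≈ 1.7773438; E[X] ≥ 1; first-moment method inconclusive here.


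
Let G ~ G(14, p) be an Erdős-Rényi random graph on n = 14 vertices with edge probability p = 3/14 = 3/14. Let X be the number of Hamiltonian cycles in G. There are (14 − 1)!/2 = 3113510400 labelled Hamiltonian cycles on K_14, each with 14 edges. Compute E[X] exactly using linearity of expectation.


K_14 has (14 − 1)!/2 = 3113510400 labelled Hamiltonian cycles.
For each such Hamiltonian cycle H, let X_H = 1 if all 14 edges of H are present in G. Then P[X_H = 1] = p^{14} = (3/14)^{14} = 4782969/11112006825558016.
Summing the indicators: E[X] = Σ_H E[X_H] = 3113510400 · p^{14} = 3113510400 · 4782969/11112006825558016 = 4155084744525/3100448333024.
Numerically: E[X] ≈ 1.34016.

E[X] = 3113510400 · (3/14)^{14} = 4155084744525/3100448333024 ≈ 1.34016.


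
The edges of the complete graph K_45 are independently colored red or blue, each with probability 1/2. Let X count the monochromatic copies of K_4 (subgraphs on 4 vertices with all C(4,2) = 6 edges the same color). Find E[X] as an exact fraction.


Let X = Σ_S X_S over the C(45, 4) = 148995 subsets S of size 4, where X_S = 1 if the K_4 on S is monochromatic.
For a fixed S, the K_4 on S has C(4, 2) = 6 edges. P[all 6 edges red] = (1/2)^6, and likewise for blue, so P[monochromatic] = 2·(1/2)^6 = 2^{1 − 6} = 1/32.
By linearity of expectation: E[X] = C(45, 4) · 2^{1 − 6} = 148995 · 1/32 = 148995/32.
Numerically: E[X] ≈ 4656.09375.

E[X] = C(45,4)·2^(1−C(4,2)) = 148995/32 ≈ 4656.09375.


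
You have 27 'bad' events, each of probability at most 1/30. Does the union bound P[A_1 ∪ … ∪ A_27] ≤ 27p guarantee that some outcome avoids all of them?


Union bound: P[∪_{i=1}^{27} A_i] ≤ Σ_i P[A_i] ≤ 27·p = 27·(1/30) = 9/10.
Numerically: 9/10 ≈ 0.9000.
Is 9/10 < 1? YES.
Since P[∪ A_i] ≤ 9/10 < 1, the complement has P[∩ A_i^c] ≥ 1 − 9/10 = 1/10 > 0, so some outcome avoids every A_i.

27·p = 9/10 ≈ 0.9000; existence CERTIFIED by the union bound.


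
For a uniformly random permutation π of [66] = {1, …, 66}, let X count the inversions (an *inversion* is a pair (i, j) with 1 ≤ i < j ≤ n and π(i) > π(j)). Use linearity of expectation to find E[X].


Write X = Σ X_I over the C(66, 2) = 2145 pairs i < j, with X_I the indicator of one inversion.
There are 2145 indicators.
For each fixed pair i < j, the values π(i) and π(j) are two distinct elements of {1, …, 66} in uniformly random order; by symmetry P[π(i) > π(j)] = 1/2.
By linearity: E[X] = 2145 · (1/2) = C(66, 2) · (1/2) = 2145/2 = 2145/2 ≈ 1072.500000.

E[X] = 2145/2 = 1072.500000.


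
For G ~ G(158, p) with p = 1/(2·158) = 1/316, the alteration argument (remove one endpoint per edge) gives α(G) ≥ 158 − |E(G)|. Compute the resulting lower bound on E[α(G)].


E[|E(G)|] = C(158, 2)·p = 12403 · (1/316) = 157/4.
E[α(G)] ≥ n − E[|E(G)|] = 158 − 157/4 = 475/4.
Numerically: ≈ 118.750.
(This is only a lower bound; the true E[α(G)] may be larger.)

E[α(G)] ≥ 475/4 ≈ 118.750.


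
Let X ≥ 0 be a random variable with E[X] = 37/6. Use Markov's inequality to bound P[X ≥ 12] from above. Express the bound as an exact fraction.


μ = E[X] = 37/6, a = 12.
Markov: P[X ≥ 12] ≤ μ/a = (37/6)/12 = 37/72.
Numerically: ≈ 0.51389.
(Since a = 12 > μ = 6.16667, the bound 37/72 is < 1 and informative.)

P[X ≥ 12] ≤ 37/72 ≈ 0.51389.


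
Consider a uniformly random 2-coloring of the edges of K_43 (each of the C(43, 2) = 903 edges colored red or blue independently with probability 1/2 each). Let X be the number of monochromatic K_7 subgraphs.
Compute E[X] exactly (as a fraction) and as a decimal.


Let X = Σ_S X_S over the C(43, 7) = 32224114 subsets S of size 7, where X_S = 1 if the K_7 on S is monochromatic.
For a fixed S, the K_7 on S has C(7, 2) = 21 edges. P[all 21 edges red] = (1/2)^21, and likewise for blue, so P[monochromatic] = 2·(1/2)^21 = 2^{1 − 21} = 1/1048576.
By linearity of expectation: E[X] = C(43, 7) · 2^{1 − 21} = 32224114 · 1/1048576 = 16112057/524288.
Numerically: E[X] ≈ 30.7313.

E[X] = C(43,7)·2^(1−C(7,2)) = 16112057/524288 ≈ 30.7313.


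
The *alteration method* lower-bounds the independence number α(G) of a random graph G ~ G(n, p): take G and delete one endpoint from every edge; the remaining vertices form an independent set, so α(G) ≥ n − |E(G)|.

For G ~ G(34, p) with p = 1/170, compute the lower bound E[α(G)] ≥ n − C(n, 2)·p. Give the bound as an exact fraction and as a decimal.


E[|E(G)|] = C(34, 2)·p = 561 · (1/170) = 33/10.
E[α(G)] ≥ n − E[|E(G)|] = 34 − 33/10 = 307/10.
Numerically: ≈ 30.700000.
(This is only a lower bound; the true E[α(G)] may be larger.)

E[α(G)] ≥ 307/10 ≈ 30.700000.


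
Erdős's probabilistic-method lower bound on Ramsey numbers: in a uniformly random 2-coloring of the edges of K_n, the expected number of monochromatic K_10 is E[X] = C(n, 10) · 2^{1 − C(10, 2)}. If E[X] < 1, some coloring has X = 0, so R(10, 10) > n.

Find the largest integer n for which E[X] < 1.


We need C(n, 10) · 2^{1 − 45} < 1, i.e. C(n, 10) < 2^{45 − 1} = 17592186044416.
Check values of n near the boundary:
  n = 96: C(96, 10) = 11279926456656; 11279926456656 < 17592186044416? YES
  n = 97: C(97, 10) = 12576469727536; 12576469727536 < 17592186044416? YES
  n = 98: C(98, 10) = 14005614014756; 14005614014756 < 17592186044416? YES
  n = 99: C(99, 10) = 15579278510796; 15579278510796 < 17592186044416? YES
  n = 100: C(100, 10) = 17310309456440; 17310309456440 < 17592186044416? YES
  n = 101: C(101, 10) = 19212541264840; 19212541264840 < 17592186044416? NO
  n = 102: C(102, 10) = 21300860967540; 21300860967540 < 17592186044416? NO
  n = 103: C(103, 10) = 23591276125340; 23591276125340 < 17592186044416? NO
The largest n with C(n, 10) < 17592186044416 is n = 100 (where E[X] = 2163788682055/2199023255552 ≈ 0.984). Hence R(10, 10) > 100, i.e. R(10, 10) ≥ 101.

Largest n = 100; hence R(10, 10) > 100.


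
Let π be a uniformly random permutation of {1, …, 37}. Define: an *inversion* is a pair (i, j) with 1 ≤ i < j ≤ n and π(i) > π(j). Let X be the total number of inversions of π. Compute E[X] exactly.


Write X = Σ X_I over the C(37, 2) = 666 pairs i < j, with X_I the indicator of one inversion.
There are 666 indicators.
For each fixed pair i < j, the values π(i) and π(j) are two distinct elements of {1, …, 37} in uniformly random order; by symmetry P[π(i) > π(j)] = 1/2.
By linearity: E[X] = 666 · (1/2) = C(37, 2) · (1/2) = 666/2 = 333 ≈ 333.000000.

E[X] = 333 = 333.000000.


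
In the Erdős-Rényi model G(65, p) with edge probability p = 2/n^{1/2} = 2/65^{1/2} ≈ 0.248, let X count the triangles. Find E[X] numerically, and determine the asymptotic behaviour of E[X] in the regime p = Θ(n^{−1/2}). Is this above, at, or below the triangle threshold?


Number of potential triangles: C(65, 3) = 43680.
Each occurs with probability p³ ≈ (0.248)³ ≈ 1.52658e-02.
By linearity: E[X] = C(65, 3)·p³ ≈ 43680 · 1.52658e-02 ≈ 666.811.
Since α = 1/2 < 1, p = c/n^{1/2} ≫ 1/n is above the triangle threshold p ~ 1/n. Asymptotically E[X] ~ (c³/6)·n^{3(1−α)} = (2³/6)·n^{1.5} → ∞; triangles are abundant w.h.p.

E[X] ≈ 666.811; in regime p = Θ(1/n^{1/2}) E[X] diverges (above the triangle threshold p ~ 1/n).


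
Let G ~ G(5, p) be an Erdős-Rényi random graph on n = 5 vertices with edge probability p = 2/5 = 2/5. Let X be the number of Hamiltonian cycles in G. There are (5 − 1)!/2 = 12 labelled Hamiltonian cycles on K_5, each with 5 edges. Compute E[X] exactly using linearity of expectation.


K_5 has (5 − 1)!/2 = 12 labelled Hamiltonian cycles.
For each such Hamiltonian cycle H, let X_H = 1 if all 5 edges of H are present in G. Then P[X_H = 1] = p^{5} = (2/5)^{5} = 32/3125.
By linearity of expectation: E[X] = Σ_H E[X_H] = 12 · p^{5} = 12 · 32/3125 = 384/3125.
Numerically: E[X] ≈ 0.12288.

E[X] = 12 · (2/5)^{5} = 384/3125 ≈ 0.12288.


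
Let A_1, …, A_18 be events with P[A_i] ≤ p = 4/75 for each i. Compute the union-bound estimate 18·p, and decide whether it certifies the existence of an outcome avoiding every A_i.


Union bound: P[∪_{i=1}^{18} A_i] ≤ Σ_i P[A_i] ≤ 18·p = 18·(4/75) = 24/25.
Numerically: 24/25 ≈ 0.960.
Is 24/25 < 1? YES.
Since P[∪ A_i] ≤ 24/25 < 1, the complement has P[∩ A_i^c] ≥ 1 − 24/25 = 1/25 > 0, so some outcome avoids every A_i.

18·p = 24/25 ≈ 0.960; existence CERTIFIED by the union bound.


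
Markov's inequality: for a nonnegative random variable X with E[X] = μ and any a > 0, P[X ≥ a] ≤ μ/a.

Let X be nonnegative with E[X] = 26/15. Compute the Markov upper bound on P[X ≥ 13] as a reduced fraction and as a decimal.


μ = E[X] = 26/15, a = 13.
Markov: P[X ≥ 13] ≤ μ/a = (26/15)/13 = 2/15.
Numerically: ≈ 0.13333.
(Since a = 13 > μ = 1.73333, the bound 2/15 is < 1 and informative.)

P[X ≥ 13] ≤ 2/15 ≈ 0.13333.


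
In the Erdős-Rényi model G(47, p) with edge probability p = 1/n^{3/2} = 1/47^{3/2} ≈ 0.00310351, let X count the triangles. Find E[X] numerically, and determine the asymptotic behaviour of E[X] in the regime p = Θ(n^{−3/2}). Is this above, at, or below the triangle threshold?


Number of potential triangles: C(47, 3) = 16215.
Each occurs with probability p³ ≈ (0.00310351)³ ≈ 2.98923211e-08.
By linearity: E[X] = C(47, 3)·p³ ≈ 16215 · 2.98923211e-08 ≈ 0.000485.
Since α = 3/2 > 1, p = c/n^{3/2} = o(1/n) is below the triangle threshold p ~ 1/n. Asymptotically E[X] ~ (c³/6)·n^{3(1−α)} = (1³/6)·n^{-1.5} → 0, so by Markov's inequality G has no triangles w.h.p.

E[X] ≈ 0.000485; in regime p = Θ(1/n^{3/2}) E[X] tends to 0 (below the triangle threshold p ~ 1/n).


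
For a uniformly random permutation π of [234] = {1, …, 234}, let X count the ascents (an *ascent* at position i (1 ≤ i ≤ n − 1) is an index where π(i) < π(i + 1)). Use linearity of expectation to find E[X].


Write X = Σ X_I over i = 1, …, 233, with X_I the indicator of one ascent.
There are 233 indicators.
For each fixed i, the pair (π(i), π(i+1)) is a uniformly random ordered pair of distinct values from {1, …, 234}; by symmetry P[π(i) < π(i+1)] = 1/2.
By linearity: E[X] = 233 · (1/2) = (234 − 1) · (1/2) = 233/2 ≈ 116.500.

E[X] = 233/2 = 116.500.


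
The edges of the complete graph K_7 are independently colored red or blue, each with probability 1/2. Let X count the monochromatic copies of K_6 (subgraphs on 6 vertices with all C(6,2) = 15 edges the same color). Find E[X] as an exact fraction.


Let X = Σ_S X_S over the C(7, 6) = 7 subsets S of size 6, where X_S = 1 if the K_6 on S is monochromatic.
For a fixed S, the K_6 on S has C(6, 2) = 15 edges. P[all 15 edges red] = (1/2)^15, and likewise for blue, so P[monochromatic] = 2·(1/2)^15 = 2^{1 − 15} = 1/16384.
By linearity of expectation: E[X] = C(7, 6) · 2^{1 − 15} = 7 · 1/16384 = 7/16384.
Numerically: E[X] ≈ 0.00043.

E[X] = C(7,6)·2^(1−C(6,2)) = 7/16384 ≈ 0.00043.


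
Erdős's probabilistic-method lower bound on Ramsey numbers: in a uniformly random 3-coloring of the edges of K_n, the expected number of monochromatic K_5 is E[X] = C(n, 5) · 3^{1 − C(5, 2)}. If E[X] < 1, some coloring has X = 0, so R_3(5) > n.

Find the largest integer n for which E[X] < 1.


We need C(n, 5) · 3^{1 − 10} < 1, i.e. C(n, 5) < 3^{10 − 1} = 19683.
Check values of n near the boundary:
  n = 19: C(19, 5) = 11628; 11628 < 19683? YES
  n = 20: C(20, 5) = 15504; 15504 < 19683? YES
  n = 21: C(21, 5) = 20349; 20349 < 19683? NO
  n = 22: C(22, 5) = 26334; 26334 < 19683? NO
  n = 23: C(23, 5) = 33649; 33649 < 19683? NO
The largest n with C(n, 5) < 19683 is n = 20 (where E[X] = 5168/6561 ≈ 0.78768). Hence R_3(5) > 20, i.e. R_3(5) ≥ 21.

Largest n = 20; hence R_3(5) > 20.


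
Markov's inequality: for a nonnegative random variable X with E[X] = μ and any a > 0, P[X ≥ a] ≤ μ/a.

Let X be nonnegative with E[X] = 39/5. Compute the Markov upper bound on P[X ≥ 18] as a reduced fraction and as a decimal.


μ = E[X] = 39/5, a = 18.
Markov: P[X ≥ 18] ≤ μ/a = (39/5)/18 = 13/30.
Numerically: ≈ 0.43333.
(Since a = 18 > μ = 7.80000, the bound 13/30 is < 1 and informative.)

P[X ≥ 18] ≤ 13/30 ≈ 0.43333.


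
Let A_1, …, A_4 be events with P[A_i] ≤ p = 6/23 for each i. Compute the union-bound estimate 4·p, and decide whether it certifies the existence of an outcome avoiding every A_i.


Union bound: P[∪_{i=1}^{4} A_i] ≤ Σ_i P[A_i] ≤ 4·p = 4·(6/23) = 24/23.
Numerically: 24/23 ≈ 1.043.
Is 24/23 < 1? NO.
Since the bound 24/23 is ≥ 1, the union bound is uninformative here; it does NOT by itself certify existence.

4·p = 24/23 ≈ 1.043; existence NOT certified by the union bound.


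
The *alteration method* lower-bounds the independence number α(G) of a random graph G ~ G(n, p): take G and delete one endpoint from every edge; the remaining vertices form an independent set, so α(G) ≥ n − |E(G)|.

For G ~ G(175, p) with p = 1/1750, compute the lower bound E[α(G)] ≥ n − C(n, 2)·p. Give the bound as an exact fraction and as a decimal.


E[|E(G)|] = C(175, 2)·p = 15225 · (1/1750) = 87/10.
E[α(G)] ≥ n − E[|E(G)|] = 175 − 87/10 = 1663/10.
Numerically: ≈ 166.3000.
(This is only a lower bound; the true E[α(G)] may be larger.)

E[α(G)] ≥ 1663/10 ≈ 166.3000.


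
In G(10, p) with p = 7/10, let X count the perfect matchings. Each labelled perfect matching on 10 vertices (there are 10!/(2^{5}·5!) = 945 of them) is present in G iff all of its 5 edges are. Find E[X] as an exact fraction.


K_10 has 10!/(2^{5}·5!) = 945 labelled perfect matchings.
For each such perfect matching H, let X_H = 1 if all 5 edges of H are present in G. Then P[X_H = 1] = p^{5} = (7/10)^{5} = 16807/100000.
Summing the indicators: E[X] = Σ_H E[X_H] = 945 · p^{5} = 945 · 16807/100000 = 3176523/20000.
Numerically: E[X] ≈ 158.8.

E[X] = 945 · (7/10)^{5} = 3176523/20000 ≈ 158.8.


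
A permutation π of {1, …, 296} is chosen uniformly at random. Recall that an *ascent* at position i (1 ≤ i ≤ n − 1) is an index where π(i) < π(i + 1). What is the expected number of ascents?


Write X = Σ X_I over i = 1, …, 295, with X_I the indicator of one ascent.
There are 295 indicators.
For each fixed i, the pair (π(i), π(i+1)) is a uniformly random ordered pair of distinct values from {1, …, 296}; by symmetry P[π(i) < π(i+1)] = 1/2.
By linearity: E[X] = 295 · (1/2) = (296 − 1) · (1/2) = 295/2 ≈ 147.50000.

E[X] = 295/2 = 147.50000.


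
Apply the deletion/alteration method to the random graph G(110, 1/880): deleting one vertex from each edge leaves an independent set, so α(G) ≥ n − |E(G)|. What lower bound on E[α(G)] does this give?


E[|E(G)|] = C(110, 2)·p = 5995 · (1/880) = 109/16.
E[α(G)] ≥ n − E[|E(G)|] = 110 − 109/16 = 1651/16.
Numerically: ≈ 103.18750.
(This is only a lower bound; the true E[α(G)] may be larger.)

E[α(G)] ≥ 1651/16 ≈ 103.18750.


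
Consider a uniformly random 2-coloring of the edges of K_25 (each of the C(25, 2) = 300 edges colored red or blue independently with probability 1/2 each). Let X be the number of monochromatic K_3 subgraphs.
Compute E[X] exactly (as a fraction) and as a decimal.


Let X = Σ_S X_S over the C(25, 3) = 2300 subsets S of size 3, where X_S = 1 if the K_3 on S is monochromatic.
For a fixed S, the K_3 on S has C(3, 2) = 3 edges. P[all 3 edges red] = (1/2)^3, and likewise for blue, so P[monochromatic] = 2·(1/2)^3 = 2^{1 − 3} = 1/4.
By linearity of expectation: E[X] = C(25, 3) · 2^{1 − 3} = 2300 · 1/4 = 575.
Numerically: E[X] ≈ 575.0000.

E[X] = C(25,3)·2^(1−C(3,2)) = 575 ≈ 575.0000.


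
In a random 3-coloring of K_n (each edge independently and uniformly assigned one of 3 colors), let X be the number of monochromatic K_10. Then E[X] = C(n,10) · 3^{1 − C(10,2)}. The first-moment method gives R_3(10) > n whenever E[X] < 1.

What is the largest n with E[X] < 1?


We need C(n, 10) · 3^{1 − 45} < 1, i.e. C(n, 10) < 3^{45 − 1} = 984770902183611232881.
Check values of n near the boundary:
  n = 571: C(571, 10) = 937951290893172842001; 937951290893172842001 < 984770902183611232881? YES
  n = 572: C(572, 10) = 954640815642161682606; 954640815642161682606 < 984770902183611232881? YES
  n = 573: C(573, 10) = 971597135635805762226; 971597135635805762226 < 984770902183611232881? YES
  n = 574: C(574, 10) = 988824035203816502691; 988824035203816502691 < 984770902183611232881? NO
The largest n with C(n, 10) < 984770902183611232881 is n = 573 (where E[X] = 35985079097622435638/36472996377170786403 ≈ 0.9866). Hence R_3(10) > 573, i.e. R_3(10) ≥ 574.

Largest n = 573; hence R_3(10) > 573.


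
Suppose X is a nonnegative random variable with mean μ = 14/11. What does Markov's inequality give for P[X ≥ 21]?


μ = E[X] = 14/11, a = 21.
Markov: P[X ≥ 21] ≤ μ/a = (14/11)/21 = 2/33.
Numerically: ≈ 0.061.
(Since a = 21 > μ = 1.273, the bound 2/33 is < 1 and informative.)

P[X ≥ 21] ≤ 2/33 ≈ 0.061.


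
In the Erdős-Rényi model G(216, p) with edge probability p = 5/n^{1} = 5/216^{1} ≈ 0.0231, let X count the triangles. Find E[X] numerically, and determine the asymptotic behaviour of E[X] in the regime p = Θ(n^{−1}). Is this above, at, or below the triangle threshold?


Number of potential triangles: C(216, 3) = 1656360.
Each occurs with probability p³ ≈ (0.0231)³ ≈ 1.24036e-05.
By linearity: E[X] = C(216, 3)·p³ ≈ 1656360 · 1.24036e-05 ≈ 20.545.
Here α = 1, so p = 5/n is exactly at the triangle threshold p ~ 1/n. Asymptotically E[X] → c³/6 = 5³/6 = 125/6 ≈ 20.833, a bounded constant. In this regime the triangle count is asymptotically Poisson(c³/6).

E[X] ≈ 20.545; in regime p = Θ(1/n^{1}) E[X] stays bounded (at the triangle threshold p ~ 1/n).


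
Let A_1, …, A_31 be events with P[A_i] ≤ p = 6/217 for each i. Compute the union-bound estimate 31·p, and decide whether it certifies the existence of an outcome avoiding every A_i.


Union bound: P[∪_{i=1}^{31} A_i] ≤ Σ_i P[A_i] ≤ 31·p = 31·(6/217) = 6/7.
Numerically: 6/7 ≈ 0.857143.
Is 6/7 < 1? YES.
Since P[∪ A_i] ≤ 6/7 < 1, the complement has P[∩ A_i^c] ≥ 1 − 6/7 = 1/7 > 0, so some outcome avoids every A_i.

31·p = 6/7 ≈ 0.857143; existence CERTIFIED by the union bound.


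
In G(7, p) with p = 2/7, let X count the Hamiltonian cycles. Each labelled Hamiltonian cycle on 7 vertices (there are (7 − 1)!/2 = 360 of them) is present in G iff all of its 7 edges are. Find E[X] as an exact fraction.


K_7 has (7 − 1)!/2 = 360 labelled Hamiltonian cycles.
For each such Hamiltonian cycle H, let X_H = 1 if all 7 edges of H are present in G. Then P[X_H = 1] = p^{7} = (2/7)^{7} = 128/823543.
By linearity of expectation: E[X] = Σ_H E[X_H] = 360 · p^{7} = 360 · 128/823543 = 46080/823543.
Numerically: E[X] ≈ 0.0559534.

E[X] = 360 · (2/7)^{7} = 46080/823543 ≈ 0.0559534.


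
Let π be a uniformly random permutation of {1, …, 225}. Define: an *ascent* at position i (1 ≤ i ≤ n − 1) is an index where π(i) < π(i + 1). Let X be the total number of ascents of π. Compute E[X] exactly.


Write X = Σ X_I over i = 1, …, 224, with X_I the indicator of one ascent.
There are 224 indicators.
For each fixed i, the pair (π(i), π(i+1)) is a uniformly random ordered pair of distinct values from {1, …, 225}; by symmetry P[π(i) < π(i+1)] = 1/2.
By linearity: E[X] = 224 · (1/2) = (225 − 1) · (1/2) = 112 ≈ 112.000000.

E[X] = 112 = 112.000000.


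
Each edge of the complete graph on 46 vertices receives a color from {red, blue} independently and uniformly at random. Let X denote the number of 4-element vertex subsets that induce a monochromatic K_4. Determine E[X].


Let X = Σ_S X_S over the C(46, 4) = 163185 subsets S of size 4, where X_S = 1 if the K_4 on S is monochromatic.
For a fixed S, the K_4 on S has C(4, 2) = 6 edges. P[all 6 edges red] = (1/2)^6, and likewise for blue, so P[monochromatic] = 2·(1/2)^6 = 2^{1 − 6} = 1/32.
By linearity: E[X] = C(46, 4) · 2^{1 − 6} = 163185 · 1/32 = 163185/32.
Numerically: E[X] ≈ 5099.5312.

E[X] = C(46,4)·2^(1−C(4,2)) = 163185/32 ≈ 5099.5312.


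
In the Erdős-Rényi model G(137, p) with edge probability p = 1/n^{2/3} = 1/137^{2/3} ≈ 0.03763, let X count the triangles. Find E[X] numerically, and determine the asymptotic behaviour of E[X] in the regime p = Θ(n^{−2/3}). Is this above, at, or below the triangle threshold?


Number of potential triangles: C(137, 3) = 419220.
Each occurs with probability p³ ≈ (0.03763)³ ≈ 5.327934e-05.
By linearity: E[X] = C(137, 3)·p³ ≈ 419220 · 5.327934e-05 ≈ 22.3358.
Since α = 2/3 < 1, p = c/n^{2/3} ≫ 1/n is above the triangle threshold p ~ 1/n. Asymptotically E[X] ~ (c³/6)·n^{3(1−α)} = (1³/6)·n^{1} → ∞; triangles are abundant w.h.p.

E[X] ≈ 22.3358; in regime p = Θ(1/n^{2/3}) E[X] diverges (above the triangle threshold p ~ 1/n).


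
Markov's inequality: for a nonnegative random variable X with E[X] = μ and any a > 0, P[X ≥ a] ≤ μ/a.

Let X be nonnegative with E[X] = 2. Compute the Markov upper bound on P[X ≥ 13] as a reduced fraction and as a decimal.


μ = E[X] = 2, a = 13.
Markov: P[X ≥ 13] ≤ μ/a = (2)/13 = 2/13.
Numerically: ≈ 0.153846.
(Since a = 13 > μ = 2.000000, the bound 2/13 is < 1 and informative.)

P[X ≥ 13] ≤ 2/13 ≈ 0.153846.


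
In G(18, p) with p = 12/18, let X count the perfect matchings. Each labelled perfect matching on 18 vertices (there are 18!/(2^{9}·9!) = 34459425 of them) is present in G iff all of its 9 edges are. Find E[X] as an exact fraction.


K_18 has 18!/(2^{9}·9!) = 34459425 labelled perfect matchings.
For each such perfect matching H, let X_H = 1 if all 9 edges of H are present in G. Then P[X_H = 1] = p^{9} = (2/3)^{9} = 512/19683.
By linearity of expectation: E[X] = Σ_H E[X_H] = 34459425 · p^{9} = 34459425 · 512/19683 = 217817600/243.
Numerically: E[X] ≈ 8.964e+05.

E[X] = 34459425 · (2/3)^{9} = 217817600/243 ≈ 8.964e+05.


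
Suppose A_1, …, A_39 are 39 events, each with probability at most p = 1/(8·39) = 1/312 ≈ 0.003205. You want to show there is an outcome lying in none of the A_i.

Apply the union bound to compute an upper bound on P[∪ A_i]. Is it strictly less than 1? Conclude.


Union bound: P[∪_{i=1}^{39} A_i] ≤ Σ_i P[A_i] ≤ 39·p = 39·(1/312) = 1/8.
Numerically: 1/8 ≈ 0.125000.
Is 1/8 < 1? YES.
Since P[∪ A_i] ≤ 1/8 < 1, the complement has P[∩ A_i^c] ≥ 1 − 1/8 = 7/8 > 0, so some outcome avoids every A_i.

39·p = 1/8 ≈ 0.125000; existence CERTIFIED by the union bound.
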